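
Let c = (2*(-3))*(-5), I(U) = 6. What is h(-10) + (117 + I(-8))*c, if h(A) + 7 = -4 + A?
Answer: 3669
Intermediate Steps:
h(A) = -11 + A (h(A) = -7 + (-4 + A) = -11 + A)
c = 30 (c = -6*(-5) = 30)
h(-10) + (117 + I(-8))*c = (-11 - 10) + (117 + 6)*30 = -21 + 123*30 = -21 + 3690 = 3669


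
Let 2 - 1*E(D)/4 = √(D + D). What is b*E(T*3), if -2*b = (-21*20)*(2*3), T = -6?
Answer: 10080 - 30240*I ≈ 10080.0 - 30240.0*I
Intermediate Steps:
b = 1260 (b = -(-21*20)*2*3/2 = -(-210)*6 = -½*(-2520) = 1260)
E(D) = 8 - 4*√2*√D (E(D) = 8 - 4*√(D + D) = 8 - 4*√2*√D)
b*E(T*3) = 1260*(8 - 4*√2*√(-6*3)) = 1260*(8 - 4*√2*√(-18)) = 1260*(8 - 4*√2*3*I*√2) = 1260*(8 - 24*I) = 10080 - 30240*I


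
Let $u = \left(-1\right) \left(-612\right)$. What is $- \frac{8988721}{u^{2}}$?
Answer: $- \frac{8988721}{374544} \approx -23.999$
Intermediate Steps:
$u = 612$
$- \frac{8988721}{u^{2}} = - \frac{8988721}{612^{2}} = - \frac{8988721}{374544}$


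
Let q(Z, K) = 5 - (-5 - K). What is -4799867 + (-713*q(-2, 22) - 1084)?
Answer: -4823767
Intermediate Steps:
q(Z, K) = 10 + K (q(Z, K) = 5 + (5 + K) = 10 + K)
-4799867 + (-713*q(-2, 22) - 1084) = -4799867 + (-713*(10 + 22) - 1084) = -4799867 + (-713*32 - 1084) = -4799867 + (-22816 - 1084) = -4799867 - 23900 = -4823767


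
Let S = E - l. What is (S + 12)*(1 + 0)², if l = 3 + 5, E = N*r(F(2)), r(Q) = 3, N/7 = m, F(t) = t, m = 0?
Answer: 4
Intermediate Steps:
N = 0 (N = 7*0 = 0)
E = 0 (E = 0*3 = 0)
l = 8
S = -8 (S = 0 - 1*8 = 0 - 8 = -8)
(S + 12)*(1 + 0)² = (-8 + 12)*(1 + 0)² = 4*1² = 4*1 = 4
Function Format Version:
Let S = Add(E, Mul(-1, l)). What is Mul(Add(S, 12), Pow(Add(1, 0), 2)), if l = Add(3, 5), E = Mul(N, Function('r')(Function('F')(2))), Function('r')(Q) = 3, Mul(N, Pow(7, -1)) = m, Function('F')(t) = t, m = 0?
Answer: 4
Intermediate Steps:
N = 0 (N = Mul(7, 0) = 0)
E = 0 (E = Mul(0, 3) = 0)
l = 8
S = -8 (S = Add(0, Mul(-1, 8)) = Add(0, -8) = -8)
Mul(Add(S, 12), Pow(Add(1, 0), 2)) = Mul(Add(-8, 12), Pow(Add(1, 0), 2)) = Mul(4, Pow(1, 2)) = Mul(4, 1) = 4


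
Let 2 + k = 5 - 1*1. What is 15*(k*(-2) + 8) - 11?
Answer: 49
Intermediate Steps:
k = 2 (k = -2 + (5 - 1*1) = -2 + (5 - 1) = -2 + 4 = 2)
15*(k*(-2) + 8) - 11 = 15*(2*(-2) + 8) - 11 = 15*(-4 + 8) - 11 = 15*4 - 11 = 60 - 11 = 49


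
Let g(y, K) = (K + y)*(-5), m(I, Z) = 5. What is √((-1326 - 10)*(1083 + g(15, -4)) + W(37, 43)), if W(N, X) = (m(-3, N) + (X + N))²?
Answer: I*√1366183 ≈ 1168.8*I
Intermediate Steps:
g(y, K) = -5*K - 5*y
W(N, X) = (5 + N + X)² (W(N, X) = (5 + (X + N))² = (5 + (N + X))² = (5 + N + X)²)
√((-1326 - 10)*(1083 + g(15, -4)) + W(37, 43)) = √((-1326 - 10)*(1083 + (-5*(-4) - 5*15)) + (5 + 37 + 43)²) = √(-1336*(1083 + (20 - 75)) + 85²) = √(-1336*(1083 - 55) + 7225) = √(-1336*1028 + 7225) = √(-1373408 + 7225) = √(-1366183) = I*√1366183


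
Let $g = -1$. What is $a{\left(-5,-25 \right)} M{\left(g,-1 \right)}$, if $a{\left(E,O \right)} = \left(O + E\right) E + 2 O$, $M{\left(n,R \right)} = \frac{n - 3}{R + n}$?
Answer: $200$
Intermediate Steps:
$M{\left(n,R \right)} = \frac{-3 + n}{R + n}$
$a{\left(E,O \right)} = 2 O + E \left(E + O\right)$ ($a{\left(E,O \right)} = \left(E + O\right) E + 2 O = E \left(E + O\right) + 2 O = 2 O + E \left(E + O\right)$)
$a{\left(-5,-25 \right)} M{\left(g,-1 \right)} = \left(\left(-5\right)^{2} + 2 \left(-25\right) - -125\right) \frac{-3 - 1}{-1 - 1} = \left(25 - 50 + 125\right) \frac{1}{-2} \left(-4\right) = 100 \left(\left(- \frac{1}{2}\right) \left(-4\right)\right) = 100 \cdot 2 = 200$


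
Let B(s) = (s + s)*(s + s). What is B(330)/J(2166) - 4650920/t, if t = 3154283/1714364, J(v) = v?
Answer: -2878157502225880/1138696163 ≈ -2.5276e+6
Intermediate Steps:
B(s) = 4*s² (B(s) = (2*s)*(2*s) = 4*s²)
t = 3154283/1714364 (t = 3154283*(1/1714364) = 3154283/1714364 ≈ 1.8399)
B(330)/J(2166) - 4650920/t = (4*330²)/2166 - 4650920/3154283/1714364 = (4*108900)*(1/2166) - 4650920*1714364/3154283 = 435600*(1/2166) - 7973369814880/3154283 = 72600/361 - 7973369814880/3154283 = -2878157502225880/1138696163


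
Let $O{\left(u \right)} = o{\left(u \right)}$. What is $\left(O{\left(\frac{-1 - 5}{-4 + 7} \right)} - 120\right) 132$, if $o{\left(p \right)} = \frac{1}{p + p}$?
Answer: $-15873$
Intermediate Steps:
$o{\left(p \right)} = \frac{1}{2 p}$
$O{\left(u \right)} = \frac{1}{2 u}$
$\left(O{\left(\frac{-1 - 5}{-4 + 7} \right)} - 120\right) 132 = \left(\frac{1}{2 \frac{-1 - 5}{-4 + 7}} - 120\right) 132 = \left(\frac{1}{2 \left(- \frac{6}{3}\right)} - 120\right) 132 = \left(\frac{1}{2 \left(\left(-6\right) \frac{1}{3}\right)} - 120\right) 132 = \left(\frac{1}{2 \left(-2\right)} - 120\right) 132 = \left(\frac{1}{2} \left(- \frac{1}{2}\right) - 120\right) 132 = \left(- \frac{1}{4} - 120\right) 132 = \left(- \frac{481}{4}\right) 132 = -15873$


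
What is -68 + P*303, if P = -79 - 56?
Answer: -40973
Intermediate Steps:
P = -135
-68 + P*303 = -68 - 135*303 = -68 - 40905 = -40973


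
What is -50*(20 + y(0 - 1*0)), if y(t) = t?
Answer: -1000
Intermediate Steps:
-50*(20 + y(0 - 1*0)) = -50*(20 + (0 - 1*0)) = -50*(20 + (0 + 0)) = -50*(20 + 0) = -50*20 = -1000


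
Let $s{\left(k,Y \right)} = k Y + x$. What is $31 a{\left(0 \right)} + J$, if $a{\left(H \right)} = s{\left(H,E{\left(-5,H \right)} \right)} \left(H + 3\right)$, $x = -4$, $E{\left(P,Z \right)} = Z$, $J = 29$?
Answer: $-343$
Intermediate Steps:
$s{\left(k,Y \right)} = -4 + Y k$ ($s{\left(k,Y \right)} = k Y - 4 = Y k - 4 = -4 + Y k$)
$a{\left(H \right)} = \left(-4 + H^{2}\right) \left(3 + H\right)$ ($a{\left(H \right)} = \left(-4 + H H\right) \left(H + 3\right) = \left(-4 + H^{2}\right) \left(3 + H\right)$)
$31 a{\left(0 \right)} + J = 31 \left(-4 + 0^{2}\right) \left(3 + 0\right) + 29 = 31 \left(-4 + 0\right) 3 + 29 = 31 \left(\left(-4\right) 3\right) + 29 = 31 \left(-12\right) + 29 = -372 + 29 = -343$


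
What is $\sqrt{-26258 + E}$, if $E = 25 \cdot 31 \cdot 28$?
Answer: $i \sqrt{4558} \approx 67.513 i$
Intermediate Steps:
$E = 21700$ ($E = 775 \cdot 28 = 21700$)
$\sqrt{-26258 + E} = \sqrt{-26258 + 21700} = \sqrt{-4558} = i \sqrt{4558}$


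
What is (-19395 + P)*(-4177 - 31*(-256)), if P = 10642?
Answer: -32902527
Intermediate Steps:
(-19395 + P)*(-4177 - 31*(-256)) = (-19395 + 10642)*(-4177 - 31*(-256)) = -8753*(-4177 + 7936) = -8753*3759 = -32902527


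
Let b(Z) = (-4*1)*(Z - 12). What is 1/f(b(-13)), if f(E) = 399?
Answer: 1/399 ≈ 0.0025063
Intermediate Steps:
b(Z) = 48 - 4*Z (b(Z) = -4*(-12 + Z) = 48 - 4*Z)
1/f(b(-13)) = 1/399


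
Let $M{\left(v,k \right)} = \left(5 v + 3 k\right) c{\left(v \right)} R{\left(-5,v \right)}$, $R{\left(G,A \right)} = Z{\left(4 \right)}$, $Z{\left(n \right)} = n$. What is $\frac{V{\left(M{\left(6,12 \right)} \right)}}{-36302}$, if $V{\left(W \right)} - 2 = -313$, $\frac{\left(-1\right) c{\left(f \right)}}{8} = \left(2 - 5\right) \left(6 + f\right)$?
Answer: $\frac{311}{36302} \approx 0.008567$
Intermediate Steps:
$R{\left(G,A \right)} = 4$
$c{\left(f \right)} = 144 + 24 f$ ($c{\left(f \right)} = - 8 \left(2 - 5\right) \left(6 + f\right) = - 8 \left(- 3 \left(6 + f\right)\right) = - 8 \left(-18 - 3 f\right) = 144 + 24 f$)
$M{\left(v,k \right)} = 4 \left(144 + 24 v\right) \left(3 k + 5 v\right)$ ($M{\left(v,k \right)} = \left(5 v + 3 k\right) \left(144 + 24 v\right) 4 = \left(3 k + 5 v\right) \left(144 + 24 v\right) 4 = \left(144 + 24 v\right) \left(3 k + 5 v\right) 4 = 4 \left(144 + 24 v\right) \left(3 k + 5 v\right)$)
$V{\left(W \right)} = -311$ ($V{\left(W \right)} = 2 - 313 = -311$)
$\frac{V{\left(M{\left(6,12 \right)} \right)}}{-36302} = - \frac{311}{-36302} = \left(-311\right) \left(- \frac{1}{36302}\right) = \frac{311}{36302}$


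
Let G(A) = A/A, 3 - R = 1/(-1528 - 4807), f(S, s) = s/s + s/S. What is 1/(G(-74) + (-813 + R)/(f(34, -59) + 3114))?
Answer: 670566085/496100219 ≈ 1.3517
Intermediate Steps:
f(S, s) = 1 + s/S
R = 19006/6335 (R = 3 - 1/(-1528 - 4807) = 3 - 1/(-6335) = 3 - 1*(-1/6335) = 3 + 1/6335 = 19006/6335 ≈ 3.0002)
G(A) = 1
1/(G(-74) + (-813 + R)/(f(34, -59) + 3114)) = 1/(1 + (-813 + 19006/6335)/((34 - 59)/34 + 3114)) = 1/(1 - 5131349/(6335*((1/34)*(-25) + 3114))) = 1/(1 - 5131349/(6335*(-25/34 + 3114))) = 1/(1 - 5131349/(6335*105851/34)) = 1/(1 - 5131349/6335*34/105851) = 1/(1 - 174465866/670566085) = 1/(496100219/670566085) = 670566085/496100219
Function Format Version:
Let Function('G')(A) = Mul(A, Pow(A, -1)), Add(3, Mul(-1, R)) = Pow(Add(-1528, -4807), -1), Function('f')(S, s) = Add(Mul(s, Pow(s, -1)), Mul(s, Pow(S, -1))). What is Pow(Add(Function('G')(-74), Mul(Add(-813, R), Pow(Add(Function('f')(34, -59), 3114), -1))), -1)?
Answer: Rational(670566085, 496100219) ≈ 1.3517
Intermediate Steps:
Function('f')(S, s) = Add(1, Mul(s, Pow(S, -1)))
R = Rational(19006, 6335) (R = Add(3, Mul(-1, Pow(Add(-1528, -4807), -1))) = Add(3, Mul(-1, Pow(-6335, -1))) = Add(3, Mul(-1, Rational(-1, 6335))) = Add(3, Rational(1, 6335)) = Rational(19006, 6335) ≈ 3.0002)
Function('G')(A) = 1
Pow(Add(Function('G')(-74), Mul(Add(-813, R), Pow(Add(Function('f')(34, -59), 3114), -1))), -1) = Pow(Add(1, Mul(Add(-813, Rational(19006, 6335)), Pow(Add(Mul(Pow(34, -1), Add(34, -59)), 3114), -1))), -1) = Pow(Add(1, Mul(Rational(-5131349, 6335), Pow(Add(Mul(Rational(1, 34), -25), 3114), -1))), -1) = Pow(Add(1, Mul(Rational(-5131349, 6335), Pow(Add(Rational(-25, 34), 3114), -1))), -1) = Pow(Add(1, Mul(Rational(-5131349, 6335), Pow(Rational(105851, 34), -1))), -1) = Pow(Add(1, Mul(Rational(-5131349, 6335), Rational(34, 105851))), -1) = Pow(Add(1, Rational(-174465866, 670566085)), -1) = Pow(Rational(496100219, 670566085), -1) = Rational(670566085, 496100219)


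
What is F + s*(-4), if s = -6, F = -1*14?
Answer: 10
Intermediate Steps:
F = -14
F + s*(-4) = -14 - 6*(-4) = -14 + 24 = 10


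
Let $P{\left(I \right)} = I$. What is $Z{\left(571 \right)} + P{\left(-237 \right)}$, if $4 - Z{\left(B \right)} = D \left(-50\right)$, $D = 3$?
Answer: $-83$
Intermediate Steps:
$Z{\left(B \right)} = 154$ ($Z{\left(B \right)} = 4 - 3 \left(-50\right) = 4 - -150 = 4 + 150 = 154$)
$Z{\left(571 \right)} + P{\left(-237 \right)} = 154 - 237 = -83$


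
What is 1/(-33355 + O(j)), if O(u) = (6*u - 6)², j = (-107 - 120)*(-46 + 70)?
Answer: 1/1068864281 ≈ 9.3557e-10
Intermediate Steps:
j = -5448 (j = -227*24 = -5448)
O(u) = (-6 + 6*u)²
1/(-33355 + O(j)) = 1/(-33355 + 36*(-1 - 5448)²) = 1/(-33355 + 36*(-5449)²) = 1/(-33355 + 36*29691601) = 1/(-33355 + 1068897636) = 1/1068864281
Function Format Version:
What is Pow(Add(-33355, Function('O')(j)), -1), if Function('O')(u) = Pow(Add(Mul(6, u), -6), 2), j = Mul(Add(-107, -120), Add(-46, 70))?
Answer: Rational(1, 1068864281) ≈ 9.3557e-10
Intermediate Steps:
j = -5448 (j = Mul(-227, 24) = -5448)
Function('O')(u) = Pow(Add(-6, Mul(6, u)), 2)
Pow(Add(-33355, Function('O')(j)), -1) = Pow(Add(-33355, Mul(36, Pow(Add(-1, -5448), 2))), -1) = Pow(Add(-33355, Mul(36, Pow(-5449, 2))), -1) = Pow(Add(-33355, Mul(36, 29691601)), -1) = Pow(Add(-33355, 1068897636), -1) = Pow(1068864281, -1) = Rational(1, 1068864281)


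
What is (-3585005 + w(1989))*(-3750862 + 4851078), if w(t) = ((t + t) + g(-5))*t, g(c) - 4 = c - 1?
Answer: 4756518723944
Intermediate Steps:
g(c) = 3 + c (g(c) = 4 + (c - 1) = 4 + (-1 + c) = 3 + c)
w(t) = t*(-2 + 2*t) (w(t) = ((t + t) + (3 - 5))*t = (2*t - 2)*t = (-2 + 2*t)*t = t*(-2 + 2*t))
(-3585005 + w(1989))*(-3750862 + 4851078) = (-3585005 + 2*1989*(-1 + 1989))*(-3750862 + 4851078) = (-3585005 + 2*1989*1988)*1100216 = (-3585005 + 7908264)*1100216 = 4323259*1100216 = 4756518723944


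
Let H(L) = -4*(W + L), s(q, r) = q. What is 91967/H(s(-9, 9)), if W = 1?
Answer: 91967/32 ≈ 2874.0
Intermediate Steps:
H(L) = -4 - 4*L (H(L) = -4*(1 + L) = -4 - 4*L)
91967/H(s(-9, 9)) = 91967/(-4 - 4*(-9)) = 91967/(-4 + 36) = 91967/32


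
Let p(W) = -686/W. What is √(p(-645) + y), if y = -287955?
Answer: I*√119796036405/645 ≈ 536.61*I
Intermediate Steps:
√(p(-645) + y) = √(-686/(-645) - 287955) = √(-686*(-1/645) - 287955) = √(686/645 - 287955) = √(-185730289/645) = I*√119796036405/645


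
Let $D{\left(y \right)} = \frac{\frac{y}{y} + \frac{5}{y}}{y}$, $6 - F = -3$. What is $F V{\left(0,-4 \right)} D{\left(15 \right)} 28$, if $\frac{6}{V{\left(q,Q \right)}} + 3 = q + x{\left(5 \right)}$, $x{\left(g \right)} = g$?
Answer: $\frac{336}{5} \approx 67.2$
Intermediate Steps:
$V{\left(q,Q \right)} = \frac{6}{2 + q}$ ($V{\left(q,Q \right)} = \frac{6}{-3 + \left(q + 5\right)} = \frac{6}{-3 + \left(5 + q\right)} = \frac{6}{2 + q}$)
$F = 9$ ($F = 6 - -3 = 6 + 3 = 9$)
$D{\left(y \right)} = \frac{1 + \frac{5}{y}}{y}$
$F V{\left(0,-4 \right)} D{\left(15 \right)} 28 = 9 \frac{6}{2 + 0} \frac{5 + 15}{225} \cdot 28 = 9 \cdot \frac{6}{2} \cdot \frac{1}{225} \cdot 20 \cdot 28 = 9 \cdot 6 \cdot \frac{1}{2} \cdot \frac{4}{45} \cdot 28 = 9 \cdot 3 \cdot \frac{4}{45} \cdot 28 = 27 \cdot \frac{4}{45} \cdot 28 = \frac{12}{5} \cdot 28 = \frac{336}{5}$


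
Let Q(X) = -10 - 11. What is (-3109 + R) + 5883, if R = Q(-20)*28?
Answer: 2186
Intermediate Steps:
Q(X) = -21
R = -588 (R = -21*28 = -588)
(-3109 + R) + 5883 = (-3109 - 588) + 5883 = -3697 + 5883 = 2186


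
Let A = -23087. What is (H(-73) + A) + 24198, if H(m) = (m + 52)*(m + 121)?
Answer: 103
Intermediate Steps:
H(m) = (52 + m)*(121 + m)
(H(-73) + A) + 24198 = ((6292 + (-73)**2 + 173*(-73)) - 23087) + 24198 = ((6292 + 5329 - 12629) - 23087) + 24198 = (-1008 - 23087) + 24198 = -24095 + 24198 = 103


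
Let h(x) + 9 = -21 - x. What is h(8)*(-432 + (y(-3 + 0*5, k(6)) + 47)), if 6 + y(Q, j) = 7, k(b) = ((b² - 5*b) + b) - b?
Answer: 14592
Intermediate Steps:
k(b) = b² - 5*b (k(b) = (b² - 4*b) - b = b² - 5*b)
h(x) = -30 - x (h(x) = -9 + (-21 - x) = -30 - x)
y(Q, j) = 1 (y(Q, j) = -6 + 7 = 1)
h(8)*(-432 + (y(-3 + 0*5, k(6)) + 47)) = (-30 - 1*8)*(-432 + (1 + 47)) = (-30 - 8)*(-432 + 48) = -38*(-384) = 14592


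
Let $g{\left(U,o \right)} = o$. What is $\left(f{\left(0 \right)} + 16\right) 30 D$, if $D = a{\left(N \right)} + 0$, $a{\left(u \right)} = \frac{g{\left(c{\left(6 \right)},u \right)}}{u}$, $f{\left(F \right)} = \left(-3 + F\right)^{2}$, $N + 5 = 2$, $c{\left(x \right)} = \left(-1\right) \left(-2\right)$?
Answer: $750$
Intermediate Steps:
$c{\left(x \right)} = 2$
$N = -3$ ($N = -5 + 2 = -3$)
$a{\left(u \right)} = 1$ ($a{\left(u \right)} = \frac{u}{u} = 1$)
$D = 1$ ($D = 1 + 0 = 1$)
$\left(f{\left(0 \right)} + 16\right) 30 D = \left(\left(-3 + 0\right)^{2} + 16\right) 30 \cdot 1 = \left(\left(-3\right)^{2} + 16\right) 30 \cdot 1 = \left(9 + 16\right) 30 \cdot 1 = 25 \cdot 30 \cdot 1 = 750 \cdot 1 = 750$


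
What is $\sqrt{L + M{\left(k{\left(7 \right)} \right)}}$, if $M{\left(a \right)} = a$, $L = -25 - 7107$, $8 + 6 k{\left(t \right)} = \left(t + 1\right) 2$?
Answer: $\frac{4 i \sqrt{4011}}{3} \approx 84.443 i$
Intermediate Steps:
$k{\left(t \right)} = -1 + \frac{t}{3}$ ($k{\left(t \right)} = - \frac{4}{3} + \frac{\left(t + 1\right) 2}{6} = - \frac{4}{3} + \frac{\left(1 + t\right) 2}{6} = - \frac{4}{3} + \frac{2 + 2 t}{6} = - \frac{4}{3} + \left(\frac{1}{3} + \frac{t}{3}\right) = -1 + \frac{t}{3}$)
$L = -7132$ ($L = -25 - 7107 = -7132$)
$\sqrt{L + M{\left(k{\left(7 \right)} \right)}} = \sqrt{-7132 + \left(-1 + \frac{1}{3} \cdot 7\right)} = \sqrt{-7132 + \left(-1 + \frac{7}{3}\right)} = \sqrt{-7132 + \frac{4}{3}} = \sqrt{- \frac{21392}{3}} = \frac{4 i \sqrt{4011}}{3}$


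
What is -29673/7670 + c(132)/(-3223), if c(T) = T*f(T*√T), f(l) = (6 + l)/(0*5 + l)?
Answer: -8786229/2247310 - √33/35453 ≈ -3.9098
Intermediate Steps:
f(l) = (6 + l)/l (f(l) = (6 + l)/(0 + l) = (6 + l)/l)
c(T) = (6 + T^(3/2))/√T (c(T) = T*((6 + T*√T)/((T*√T))) = T*((6 + T^(3/2))/(T^(3/2))) = T*((6 + T^(3/2))/T^(3/2)) = (6 + T^(3/2))/√T)
-29673/7670 + c(132)/(-3223) = -29673/7670 + (132 + 6/√132)/(-3223) = -29673*1/7670 + (132 + 6*(√33/66))*(-1/3223) = -29673/7670 + (132 + √33/11)*(-1/3223) = -29673/7670 + (-12/293 - √33/35453) = -8786229/2247310 - √33/35453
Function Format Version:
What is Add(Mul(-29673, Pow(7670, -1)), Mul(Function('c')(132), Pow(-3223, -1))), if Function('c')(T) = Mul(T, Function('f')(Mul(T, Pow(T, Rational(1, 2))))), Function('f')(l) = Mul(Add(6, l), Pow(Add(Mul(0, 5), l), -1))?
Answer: Add(Rational(-8786229, 2247310), Mul(Rational(-1, 35453), Pow(33, Rational(1, 2)))) ≈ -3.9098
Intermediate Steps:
Function('f')(l) = Mul(Pow(l, -1), Add(6, l)) (Function('f')(l) = Mul(Add(6, l), Pow(Add(0, l), -1)) = Mul(Add(6, l), Pow(l, -1)) = Mul(Pow(l, -1), Add(6, l)))
Function('c')(T) = Mul(Pow(T, Rational(-1, 2)), Add(6, Pow(T, Rational(3, 2)))) (Function('c')(T) = Mul(T, Mul(Pow(Mul(T, Pow(T, Rational(1, 2))), -1), Add(6, Mul(T, Pow(T, Rational(1, 2)))))) = Mul(T, Mul(Pow(Pow(T, Rational(3, 2)), -1), Add(6, Pow(T, Rational(3, 2))))) = Mul(T, Mul(Pow(T, Rational(-3, 2)), Add(6, Pow(T, Rational(3, 2))))) = Mul(Pow(T, Rational(-1, 2)), Add(6, Pow(T, Rational(3, 2)))))
Add(Mul(-29673, Pow(7670, -1)), Mul(Function('c')(132), Pow(-3223, -1))) = Add(Mul(-29673, Pow(7670, -1)), Mul(Add(132, Mul(6, Pow(132, Rational(-1, 2)))), Pow(-3223, -1))) = Add(Mul(-29673, Rational(1, 7670)), Mul(Add(132, Mul(6, Mul(Rational(1, 66), Pow(33, Rational(1, 2))))), Rational(-1, 3223))) = Add(Rational(-29673, 7670), Mul(Add(132, Mul(Rational(1, 11), Pow(33, Rational(1, 2)))), Rational(-1, 3223))) = Add(Rational(-29673, 7670), Add(Rational(-12, 293), Mul(Rational(-1, 35453), Pow(33, Rational(1, 2))))) = Add(Rational(-8786229, 2247310), Mul(Rational(-1, 35453), Pow(33, Rational(1, 2))))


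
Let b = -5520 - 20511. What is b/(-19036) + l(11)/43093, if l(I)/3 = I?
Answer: 1122382071/820318348 ≈ 1.3682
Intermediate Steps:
l(I) = 3*I
b = -26031
b/(-19036) + l(11)/43093 = -26031/(-19036) + (3*11)/43093 = -26031*(-1/19036) + 33*(1/43093) = 26031/19036 + 33/43093 = 1122382071/820318348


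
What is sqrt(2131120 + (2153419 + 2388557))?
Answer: 2*sqrt(1668274) ≈ 2583.2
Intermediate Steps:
sqrt(2131120 + (2153419 + 2388557)) = sqrt(2131120 + 4541976) = sqrt(6673096) = 2*sqrt(1668274)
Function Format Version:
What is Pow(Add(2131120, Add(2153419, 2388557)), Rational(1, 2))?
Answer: Mul(2, Pow(1668274, Rational(1, 2))) ≈ 2583.2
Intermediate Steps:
Pow(Add(2131120, Add(2153419, 2388557)), Rational(1, 2)) = Pow(Add(2131120, 4541976), Rational(1, 2)) = Pow(6673096, Rational(1, 2)) = Mul(2, Pow(1668274, Rational(1, 2)))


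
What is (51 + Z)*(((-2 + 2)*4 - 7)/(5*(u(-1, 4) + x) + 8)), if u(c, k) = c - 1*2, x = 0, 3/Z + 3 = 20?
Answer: 870/17 ≈ 51.176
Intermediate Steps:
Z = 3/17 (Z = 3/(-3 + 20) = 3/17 ≈ 0.17647)
u(c, k) = -2 + c (u(c, k) = c - 2 = -2 + c)
(51 + Z)*(((-2 + 2)*4 - 7)/(5*(u(-1, 4) + x) + 8)) = (51 + 3/17)*(((-2 + 2)*4 - 7)/(5*((-2 - 1) + 0) + 8)) = 870*((0*4 - 7)/(5*(-3 + 0) + 8))/17 = 870*((0 - 7)/(5*(-3) + 8))/17 = 870*(-7/(-15 + 8))/17 = 870*(-7/(-7))/17 = 870*(-7*(-⅐))/17 = (870/17)*1 = 870/17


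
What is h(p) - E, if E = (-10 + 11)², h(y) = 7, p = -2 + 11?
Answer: 6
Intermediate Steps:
p = 9
E = 1 (E = 1² = 1)
h(p) - E = 7 - 1*1 = 7 - 1 = 6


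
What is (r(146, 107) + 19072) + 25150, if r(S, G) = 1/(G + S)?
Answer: 11188167/253 ≈ 44222.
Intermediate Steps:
(r(146, 107) + 19072) + 25150 = (1/(107 + 146) + 19072) + 25150 = (1/253 + 19072) + 25150 = 4825217/253 + 25150 = 11188167/253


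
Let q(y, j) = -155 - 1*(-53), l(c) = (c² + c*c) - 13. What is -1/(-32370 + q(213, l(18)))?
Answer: 1/32472 ≈ 3.0796e-5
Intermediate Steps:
l(c) = -13 + 2*c² (l(c) = (c² + c²) - 13 = 2*c² - 13 = -13 + 2*c²)
q(y, j) = -102 (q(y, j) = -155 + 53 = -102)
-1/(-32370 + q(213, l(18))) = -1/(-32370 - 102) = -1/(-32472) = -1*(-1/32472) = 1/32472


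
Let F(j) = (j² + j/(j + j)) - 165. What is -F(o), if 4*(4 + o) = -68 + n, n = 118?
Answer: 369/4 ≈ 92.250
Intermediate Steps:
o = 17/2 (o = -4 + (-68 + 118)/4 = -4 + (¼)*50 = -4 + 25/2 = 17/2 ≈ 8.5000)
F(j) = -329/2 + j² (F(j) = (j² + j/((2*j))) - 165 = (j² + (1/(2*j))*j) - 165 = (j² + ½) - 165 = (½ + j²) - 165 = -329/2 + j²)
-F(o) = -(-329/2 + (17/2)²) = -(-329/2 + 289/4) = -1*(-369/4) = 369/4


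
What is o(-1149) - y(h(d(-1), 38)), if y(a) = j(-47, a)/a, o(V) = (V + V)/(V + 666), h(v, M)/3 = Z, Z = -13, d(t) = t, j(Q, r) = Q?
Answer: 22307/6279 ≈ 3.5526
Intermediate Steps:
h(v, M) = -39 (h(v, M) = 3*(-13) = -39)
o(V) = 2*V/(666 + V) (o(V) = (2*V)/(666 + V) = 2*V/(666 + V))
y(a) = -47/a
o(-1149) - y(h(d(-1), 38)) = 2*(-1149)/(666 - 1149) - (-47)/(-39) = 2*(-1149)/(-483) - (-47)*(-1)/39 = 2*(-1149)*(-1/483) - 1*47/39 = 766/161 - 47/39 = 22307/6279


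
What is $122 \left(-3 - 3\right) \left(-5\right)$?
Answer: $3660$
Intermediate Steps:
$122 \left(-3 - 3\right) \left(-5\right) = 122 \left(\left(-6\right) \left(-5\right)\right) = 122 \cdot 30 = 3660$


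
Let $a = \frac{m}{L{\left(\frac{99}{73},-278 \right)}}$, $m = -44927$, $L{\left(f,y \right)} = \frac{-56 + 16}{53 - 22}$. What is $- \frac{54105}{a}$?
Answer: $- \frac{2164200}{1392737} \approx -1.5539$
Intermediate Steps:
$L{\left(f,y \right)} = - \frac{40}{31}$
$a = \frac{1392737}{40}$ ($a = - \frac{44927}{- \frac{40}{31}} = \left(-44927\right) \left(- \frac{31}{40}\right) = \frac{1392737}{40} \approx 34818.0$)
$- \frac{54105}{a} = - \frac{54105}{\frac{1392737}{40}} = \left(-54105\right) \frac{40}{1392737} = - \frac{2164200}{1392737}$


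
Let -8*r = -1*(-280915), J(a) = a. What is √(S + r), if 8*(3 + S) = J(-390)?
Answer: I*√562658/4 ≈ 187.53*I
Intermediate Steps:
r = -280915/8 (r = -(-1)*(-280915)/8 = -⅛*280915 = -280915/8 ≈ -35114.)
S = -207/4 (S = -3 + (⅛)*(-390) = -3 - 195/4 = -207/4 ≈ -51.750)
√(S + r) = √(-207/4 - 280915/8) = √(-281329/8) = I*√562658/4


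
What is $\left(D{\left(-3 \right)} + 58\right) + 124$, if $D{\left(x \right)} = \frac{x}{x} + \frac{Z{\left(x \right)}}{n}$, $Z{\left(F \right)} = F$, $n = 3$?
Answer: $182$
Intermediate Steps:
$D{\left(x \right)} = 1 + \frac{x}{3}$ ($D{\left(x \right)} = \frac{x}{x} + \frac{x}{3} = 1 + x \frac{1}{3} = 1 + \frac{x}{3}$)
$\left(D{\left(-3 \right)} + 58\right) + 124 = \left(\left(1 + \frac{1}{3} \left(-3\right)\right) + 58\right) + 124 = \left(\left(1 - 1\right) + 58\right) + 124 = \left(0 + 58\right) + 124 = 58 + 124 = 182$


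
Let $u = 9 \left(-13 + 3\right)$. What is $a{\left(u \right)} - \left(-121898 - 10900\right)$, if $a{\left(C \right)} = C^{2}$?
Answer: $140898$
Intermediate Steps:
$u = -90$ ($u = 9 \left(-10\right) = -90$)
$a{\left(u \right)} - \left(-121898 - 10900\right) = \left(-90\right)^{2} - \left(-121898 - 10900\right) = 8100 - \left(-121898 - 10900\right) = 8100 - -132798 = 8100 + 132798 = 140898$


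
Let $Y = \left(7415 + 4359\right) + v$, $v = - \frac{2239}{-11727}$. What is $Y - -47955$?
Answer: $\frac{700444222}{11727} \approx 59729.0$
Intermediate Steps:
$v = \frac{2239}{11727}$ ($v = \left(-2239\right) \left(- \frac{1}{11727}\right) = \frac{2239}{11727} \approx 0.19093$)
$Y = \frac{138075937}{11727}$ ($Y = \left(7415 + 4359\right) + \frac{2239}{11727} = 11774 + \frac{2239}{11727} = \frac{138075937}{11727} \approx 11774.0$)
$Y - -47955 = \frac{138075937}{11727} - -47955 = \frac{138075937}{11727} + 47955 = \frac{700444222}{11727}$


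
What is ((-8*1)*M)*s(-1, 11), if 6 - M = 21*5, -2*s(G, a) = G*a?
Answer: 4356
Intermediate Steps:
s(G, a) = -G*a/2
M = -99 (M = 6 - 21*5 = 6 - 1*105 = 6 - 105 = -99)
((-8*1)*M)*s(-1, 11) = (-8*1*(-99))*(-1/2*(-1)*11) = -8*(-99)*(11/2) = 792*(11/2) = 4356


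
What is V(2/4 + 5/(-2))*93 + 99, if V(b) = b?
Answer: -87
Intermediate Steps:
V(2/4 + 5/(-2))*93 + 99 = (2/4 + 5/(-2))*93 + 99 = (2*(¼) + 5*(-½))*93 + 99 = (½ - 5/2)*93 + 99 = -2*93 + 99 = -186 + 99 = -87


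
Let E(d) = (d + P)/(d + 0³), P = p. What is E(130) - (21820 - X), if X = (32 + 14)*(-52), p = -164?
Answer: -1573797/65 ≈ -24212.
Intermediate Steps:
X = -2392 (X = 46*(-52) = -2392)
P = -164
E(d) = (-164 + d)/d (E(d) = (d - 164)/(d + 0³) = (-164 + d)/(d + 0) = (-164 + d)/d)
E(130) - (21820 - X) = (-164 + 130)/130 - (21820 - 1*(-2392)) = (1/130)*(-34) - (21820 + 2392) = -17/65 - 1*24212 = -17/65 - 24212 = -1573797/65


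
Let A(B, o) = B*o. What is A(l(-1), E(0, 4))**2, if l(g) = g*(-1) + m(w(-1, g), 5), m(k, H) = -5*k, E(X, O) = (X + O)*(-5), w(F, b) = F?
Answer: 14400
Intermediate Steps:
E(X, O) = -5*O - 5*X (E(X, O) = (O + X)*(-5) = -5*O - 5*X)
l(g) = 5 - g (l(g) = g*(-1) - 5*(-1) = -g + 5 = 5 - g)
A(l(-1), E(0, 4))**2 = ((5 - 1*(-1))*(-5*4 - 5*0))**2 = ((5 + 1)*(-20 + 0))**2 = (6*(-20))**2 = (-120)**2 = 14400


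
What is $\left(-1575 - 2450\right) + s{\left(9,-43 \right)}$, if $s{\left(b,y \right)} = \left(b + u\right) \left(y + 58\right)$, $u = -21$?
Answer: $-4205$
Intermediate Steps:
$s{\left(b,y \right)} = \left(-21 + b\right) \left(58 + y\right)$ ($s{\left(b,y \right)} = \left(b - 21\right) \left(y + 58\right) = \left(-21 + b\right) \left(58 + y\right)$)
$\left(-1575 - 2450\right) + s{\left(9,-43 \right)} = \left(-1575 - 2450\right) + \left(-1218 - -903 + 58 \cdot 9 + 9 \left(-43\right)\right) = -4025 + \left(-1218 + 903 + 522 - 387\right) = -4025 - 180 = -4205$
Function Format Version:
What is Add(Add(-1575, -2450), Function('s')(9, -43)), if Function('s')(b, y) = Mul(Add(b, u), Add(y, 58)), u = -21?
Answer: -4205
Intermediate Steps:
Function('s')(b, y) = Mul(Add(-21, b), Add(58, y)) (Function('s')(b, y) = Mul(Add(b, -21), Add(y, 58)) = Mul(Add(-21, b), Add(58, y)))
Add(Add(-1575, -2450), Function('s')(9, -43)) = Add(Add(-1575, -2450), Add(-1218, Mul(-21, -43), Mul(58, 9), Mul(9, -43))) = Add(-4025, Add(-1218, 903, 522, -387)) = Add(-4025, -180) = -4205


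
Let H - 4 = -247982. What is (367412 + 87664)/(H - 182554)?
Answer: -113769/107633 ≈ -1.0570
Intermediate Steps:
H = -247978 (H = 4 - 247982 = -247978)
(367412 + 87664)/(H - 182554) = (367412 + 87664)/(-247978 - 182554) = 455076/(-430532) = 455076*(-1/430532) = -113769/107633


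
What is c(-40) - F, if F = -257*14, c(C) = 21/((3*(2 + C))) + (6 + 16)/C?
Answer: 1366961/380 ≈ 3597.3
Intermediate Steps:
c(C) = 21/(6 + 3*C) + 22/C
F = -3598
c(-40) - F = (44 + 29*(-40))/((-40)*(2 - 40)) - 1*(-3598) = -1/40*(44 - 1160)/(-38) + 3598 = -1/40*(-1/38)*(-1116) + 3598 = -279/380 + 3598 = 1366961/380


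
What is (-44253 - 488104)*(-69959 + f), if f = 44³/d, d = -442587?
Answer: 16483385291638769/442587 ≈ 3.7243e+10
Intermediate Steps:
f = -85184/442587 (f = 44³/(-442587) = 85184*(-1/442587) = -85184/442587 ≈ -0.19247)
(-44253 - 488104)*(-69959 + f) = (-44253 - 488104)*(-69959 - 85184/442587) = -532357*(-30963029117/442587) = 16483385291638769/442587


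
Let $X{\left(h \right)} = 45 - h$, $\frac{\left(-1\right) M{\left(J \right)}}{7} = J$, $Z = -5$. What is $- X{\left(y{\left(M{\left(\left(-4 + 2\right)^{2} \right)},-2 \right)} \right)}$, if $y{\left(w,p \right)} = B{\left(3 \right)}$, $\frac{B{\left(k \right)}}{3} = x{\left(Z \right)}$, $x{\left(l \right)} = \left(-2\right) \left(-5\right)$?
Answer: $-15$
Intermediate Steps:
$M{\left(J \right)} = - 7 J$
$x{\left(l \right)} = 10$
$B{\left(k \right)} = 30$ ($B{\left(k \right)} = 3 \cdot 10 = 30$)
$y{\left(w,p \right)} = 30$
$- X{\left(y{\left(M{\left(\left(-4 + 2\right)^{2} \right)},-2 \right)} \right)} = - (45 - 30) = \left(-1\right) 15 = -15$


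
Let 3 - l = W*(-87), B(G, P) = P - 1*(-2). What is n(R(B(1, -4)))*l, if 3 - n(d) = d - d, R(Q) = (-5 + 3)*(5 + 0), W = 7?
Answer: 1836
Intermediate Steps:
B(G, P) = 2 + P (B(G, P) = P + 2 = 2 + P)
R(Q) = -10 (R(Q) = -2*5 = -10)
l = 612 (l = 3 - 7*(-87) = 3 - 1*(-609) = 3 + 609 = 612)
n(d) = 3 (n(d) = 3 - (d - d) = 3 - 1*0 = 3 + 0 = 3)
n(R(B(1, -4)))*l = 3*612 = 1836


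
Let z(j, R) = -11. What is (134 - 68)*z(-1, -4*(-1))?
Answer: -726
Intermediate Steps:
(134 - 68)*z(-1, -4*(-1)) = (134 - 68)*(-11) = 66*(-11) = -726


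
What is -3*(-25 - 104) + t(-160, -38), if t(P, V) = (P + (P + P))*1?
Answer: -93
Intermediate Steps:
t(P, V) = 3*P (t(P, V) = (P + 2*P)*1 = (3*P)*1 = 3*P)
-3*(-25 - 104) + t(-160, -38) = -3*(-25 - 104) + 3*(-160) = -3*(-129) - 480 = 387 - 480 = -93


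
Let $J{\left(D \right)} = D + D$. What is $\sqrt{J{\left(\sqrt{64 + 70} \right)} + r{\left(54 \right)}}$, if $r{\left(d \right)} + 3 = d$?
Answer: $\sqrt{51 + 2 \sqrt{134}} \approx 8.6111$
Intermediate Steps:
$r{\left(d \right)} = -3 + d$
$J{\left(D \right)} = 2 D$
$\sqrt{J{\left(\sqrt{64 + 70} \right)} + r{\left(54 \right)}} = \sqrt{2 \sqrt{64 + 70} + \left(-3 + 54\right)} = \sqrt{2 \sqrt{134} + 51} = \sqrt{51 + 2 \sqrt{134}}$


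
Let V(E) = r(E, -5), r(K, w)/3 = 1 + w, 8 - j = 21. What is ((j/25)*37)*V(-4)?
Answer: 5772/25 ≈ 230.88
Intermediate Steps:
j = -13 (j = 8 - 1*21 = 8 - 21 = -13)
r(K, w) = 3 + 3*w (r(K, w) = 3*(1 + w) = 3 + 3*w)
V(E) = -12 (V(E) = 3 + 3*(-5) = 3 - 15 = -12)
((j/25)*37)*V(-4) = (-13/25*37)*(-12) = (-13*1/25*37)*(-12) = -13/25*37*(-12) = -481/25*(-12) = 5772/25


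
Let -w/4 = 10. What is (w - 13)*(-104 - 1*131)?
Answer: 12455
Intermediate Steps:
w = -40 (w = -4*10 = -40)
(w - 13)*(-104 - 1*131) = (-40 - 13)*(-104 - 1*131) = -53*(-104 - 131) = -53*(-235) = 12455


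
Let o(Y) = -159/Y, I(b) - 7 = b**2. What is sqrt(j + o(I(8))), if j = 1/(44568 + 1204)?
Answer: I*sqrt(5912770511681)/1624906 ≈ 1.4965*I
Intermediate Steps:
j = 1/45772 ≈ 2.1847e-5
I(b) = 7 + b**2
sqrt(j + o(I(8))) = sqrt(1/45772 - 159/(7 + 8**2)) = sqrt(1/45772 - 159/(7 + 64)) = sqrt(1/45772 - 159/71) = sqrt(-7277677/3249812) = I*sqrt(5912770511681)/1624906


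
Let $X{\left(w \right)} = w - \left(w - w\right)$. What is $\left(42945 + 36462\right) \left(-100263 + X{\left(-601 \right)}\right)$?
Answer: $-8009307648$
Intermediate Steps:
$X{\left(w \right)} = w$ ($X{\left(w \right)} = w - 0 = w + 0 = w$)
$\left(42945 + 36462\right) \left(-100263 + X{\left(-601 \right)}\right) = \left(42945 + 36462\right) \left(-100263 - 601\right) = 79407 \left(-100864\right) = -8009307648$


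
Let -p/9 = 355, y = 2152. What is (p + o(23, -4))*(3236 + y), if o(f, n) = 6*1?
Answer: -17182332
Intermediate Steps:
o(f, n) = 6
p = -3195 (p = -9*355 = -3195)
(p + o(23, -4))*(3236 + y) = (-3195 + 6)*(3236 + 2152) = -3189*5388 = -17182332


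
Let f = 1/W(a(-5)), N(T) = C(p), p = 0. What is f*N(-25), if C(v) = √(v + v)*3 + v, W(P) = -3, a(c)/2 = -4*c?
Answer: 0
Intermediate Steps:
a(c) = -8*c (a(c) = 2*(-4*c) = -8*c)
C(v) = v + 3*√2*√v (C(v) = √(2*v)*3 + v = (√2*√v)*3 + v = 3*√2*√v + v = v + 3*√2*√v)
N(T) = 0 (N(T) = 0 + 3*√2*√0 = 0 + 3*√2*0 = 0 + 0 = 0)
f = -⅓ (f = 1/(-3) = -⅓ ≈ -0.33333)
f*N(-25) = -⅓*0 = 0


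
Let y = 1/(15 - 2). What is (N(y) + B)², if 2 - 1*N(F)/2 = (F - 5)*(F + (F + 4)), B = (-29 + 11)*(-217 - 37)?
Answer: 608799425536/28561 ≈ 2.1316e+7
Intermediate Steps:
B = 4572 (B = -18*(-254) = 4572)
y = 1/13 ≈ 0.076923
N(F) = 4 - 2*(-5 + F)*(4 + 2*F) (N(F) = 4 - 2*(F - 5)*(F + (F + 4)) = 4 - 2*(-5 + F)*(F + (4 + F)) = 4 - 2*(-5 + F)*(4 + 2*F))
(N(y) + B)² = ((44 - 4*(1/13)² + 12*(1/13)) + 4572)² = ((44 - 4*1/169 + 12/13) + 4572)² = ((44 - 4/169 + 12/13) + 4572)² = (7588/169 + 4572)² = (780256/169)² = 608799425536/28561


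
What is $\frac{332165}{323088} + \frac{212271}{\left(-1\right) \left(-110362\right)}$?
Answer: $\frac{52620303289}{17828318928} \approx 2.9515$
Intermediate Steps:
$\frac{332165}{323088} + \frac{212271}{\left(-1\right) \left(-110362\right)} = 332165 \cdot \frac{1}{323088} + \frac{212271}{110362} = \frac{332165}{323088} + 212271 \cdot \frac{1}{110362} = \frac{332165}{323088} + \frac{212271}{110362} = \frac{52620303289}{17828318928}$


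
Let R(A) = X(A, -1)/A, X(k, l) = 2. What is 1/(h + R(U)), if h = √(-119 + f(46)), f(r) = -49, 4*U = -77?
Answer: -77/124517 - 5929*I*√42/498068 ≈ -0.00061839 - 0.077147*I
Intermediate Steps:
U = -77/4 (U = (¼)*(-77) = -77/4 ≈ -19.250)
R(A) = 2/A
h = 2*I*√42 (h = √(-119 - 49) = √(-168) = 2*I*√42 ≈ 12.961*I)
1/(h + R(U)) = 1/(2*I*√42 + 2/(-77/4)) = 1/(2*I*√42 + 2*(-4/77)) = 1/(2*I*√42 - 8/77) = 1/(-8/77 + 2*I*√42)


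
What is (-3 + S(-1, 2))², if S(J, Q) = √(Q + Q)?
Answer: 1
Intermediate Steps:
S(J, Q) = √2*√Q (S(J, Q) = √(2*Q) = √2*√Q)
(-3 + S(-1, 2))² = (-3 + √2*√2)² = (-3 + 2)² = (-1)² = 1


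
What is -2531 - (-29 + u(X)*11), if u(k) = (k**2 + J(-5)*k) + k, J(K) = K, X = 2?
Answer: -2458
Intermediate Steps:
u(k) = k**2 - 4*k (u(k) = (k**2 - 5*k) + k = k**2 - 4*k)
-2531 - (-29 + u(X)*11) = -2531 - (-29 + (2*(-4 + 2))*11) = -2531 - (-29 + (2*(-2))*11) = -2531 - (-29 - 4*11) = -2531 - (-29 - 44) = -2531 - 1*(-73) = -2531 + 73 = -2458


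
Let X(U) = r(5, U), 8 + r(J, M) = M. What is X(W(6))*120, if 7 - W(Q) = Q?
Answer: -840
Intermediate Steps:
r(J, M) = -8 + M
W(Q) = 7 - Q
X(U) = -8 + U
X(W(6))*120 = (-8 + (7 - 1*6))*120 = (-8 + (7 - 6))*120 = (-8 + 1)*120 = -7*120 = -840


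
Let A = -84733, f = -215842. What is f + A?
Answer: -300575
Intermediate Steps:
f + A = -215842 - 84733 = -300575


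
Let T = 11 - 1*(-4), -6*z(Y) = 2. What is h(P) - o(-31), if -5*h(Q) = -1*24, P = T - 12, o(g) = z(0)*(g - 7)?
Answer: -118/15 ≈ -7.8667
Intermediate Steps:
z(Y) = -⅓ (z(Y) = -⅙*2 = -⅓)
T = 15 (T = 11 + 4 = 15)
o(g) = 7/3 - g/3 (o(g) = -(g - 7)/3 = -(-7 + g)/3 = 7/3 - g/3)
P = 3 (P = 15 - 12 = 3)
h(Q) = 24/5 (h(Q) = -(-1)*24/5 = -⅕*(-24) = 24/5)
h(P) - o(-31) = 24/5 - (7/3 - ⅓*(-31)) = 24/5 - (7/3 + 31/3) = 24/5 - 1*38/3 = 24/5 - 38/3 = -118/15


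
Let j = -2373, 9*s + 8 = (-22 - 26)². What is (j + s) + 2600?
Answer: 4339/9 ≈ 482.11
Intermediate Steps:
s = 2296/9 (s = -8/9 + (-22 - 26)²/9 = -8/9 + (⅑)*(-48)² = -8/9 + (⅑)*2304 = -8/9 + 256 = 2296/9 ≈ 255.11)
(j + s) + 2600 = (-2373 + 2296/9) + 2600 = -19061/9 + 2600 = 4339/9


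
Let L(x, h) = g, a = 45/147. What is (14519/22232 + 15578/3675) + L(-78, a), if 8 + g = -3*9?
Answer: -351414797/11671800 ≈ -30.108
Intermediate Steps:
g = -35 (g = -8 - 3*9 = -8 - 27 = -35)
a = 15/49 (a = 45*(1/147) = 15/49 ≈ 0.30612)
L(x, h) = -35
(14519/22232 + 15578/3675) + L(-78, a) = (14519/22232 + 15578/3675) - 35 = 57098203/11671800 - 35 = -351414797/11671800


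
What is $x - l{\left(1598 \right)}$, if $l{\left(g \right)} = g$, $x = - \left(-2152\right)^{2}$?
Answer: $-4632702$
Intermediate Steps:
$x = -4631104$ ($x = \left(-1\right) 4631104 = -4631104$)
$x - l{\left(1598 \right)} = -4631104 - 1598 = -4632702$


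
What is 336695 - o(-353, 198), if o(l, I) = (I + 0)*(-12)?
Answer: 339071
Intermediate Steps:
o(l, I) = -12*I (o(l, I) = I*(-12) = -12*I)
336695 - o(-353, 198) = 336695 - (-12)*198 = 336695 - 1*(-2376) = 336695 + 2376 = 339071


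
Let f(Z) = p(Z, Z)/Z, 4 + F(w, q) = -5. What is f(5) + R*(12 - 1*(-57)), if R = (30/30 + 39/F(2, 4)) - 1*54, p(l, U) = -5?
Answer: -3957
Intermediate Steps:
F(w, q) = -9 (F(w, q) = -4 - 5 = -9)
f(Z) = -5/Z
R = -172/3 (R = (30/30 + 39/(-9)) - 1*54 = (30*(1/30) + 39*(-1/9)) - 54 = (1 - 13/3) - 54 = -10/3 - 54 = -172/3 ≈ -57.333)
f(5) + R*(12 - 1*(-57)) = -5/5 - 172*(12 - 1*(-57))/3 = -5*1/5 - 172*(12 + 57)/3 = -1 - 172/3*69 = -1 - 3956 = -3957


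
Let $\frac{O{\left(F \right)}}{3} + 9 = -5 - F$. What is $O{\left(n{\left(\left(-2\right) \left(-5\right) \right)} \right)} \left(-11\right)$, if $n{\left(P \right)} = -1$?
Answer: $429$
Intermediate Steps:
$O{\left(F \right)} = -42 - 3 F$ ($O{\left(F \right)} = -27 + 3 \left(-5 - F\right) = -27 - \left(15 + 3 F\right) = -42 - 3 F$)
$O{\left(n{\left(\left(-2\right) \left(-5\right) \right)} \right)} \left(-11\right) = \left(-42 - -3\right) \left(-11\right) = \left(-42 + 3\right) \left(-11\right) = \left(-39\right) \left(-11\right) = 429$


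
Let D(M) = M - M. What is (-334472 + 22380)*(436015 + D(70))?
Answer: -136076793380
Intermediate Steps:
D(M) = 0
(-334472 + 22380)*(436015 + D(70)) = (-334472 + 22380)*(436015 + 0) = -312092*436015 = -136076793380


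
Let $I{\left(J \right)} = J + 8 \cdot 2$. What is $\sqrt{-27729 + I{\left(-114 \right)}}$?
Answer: $i \sqrt{27827} \approx 166.81 i$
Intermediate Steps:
$I{\left(J \right)} = 16 + J$ ($I{\left(J \right)} = J + 16 = 16 + J$)
$\sqrt{-27729 + I{\left(-114 \right)}} = \sqrt{-27729 + \left(16 - 114\right)} = \sqrt{-27729 - 98} = \sqrt{-27827} = i \sqrt{27827}$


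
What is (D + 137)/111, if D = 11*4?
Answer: 181/111 ≈ 1.6306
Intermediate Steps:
D = 44
(D + 137)/111 = (44 + 137)/111 = (1/111)*181 = 181/111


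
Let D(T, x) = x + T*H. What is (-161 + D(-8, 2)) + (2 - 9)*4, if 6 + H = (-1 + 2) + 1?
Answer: -155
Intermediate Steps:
H = -4 (H = -6 + ((-1 + 2) + 1) = -6 + (1 + 1) = -6 + 2 = -4)
D(T, x) = x - 4*T (D(T, x) = x + T*(-4) = x - 4*T)
(-161 + D(-8, 2)) + (2 - 9)*4 = (-161 + (2 - 4*(-8))) + (2 - 9)*4 = (-161 + (2 + 32)) - 7*4 = (-161 + 34) - 28 = -127 - 28 = -155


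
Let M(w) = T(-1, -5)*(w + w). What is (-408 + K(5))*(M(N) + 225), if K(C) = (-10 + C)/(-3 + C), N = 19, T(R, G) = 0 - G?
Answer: -340715/2 ≈ -1.7036e+5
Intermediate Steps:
T(R, G) = -G
M(w) = 10*w (M(w) = (-1*(-5))*(w + w) = 5*(2*w) = 10*w)
K(C) = (-10 + C)/(-3 + C)
(-408 + K(5))*(M(N) + 225) = (-408 + (-10 + 5)/(-3 + 5))*(10*19 + 225) = (-408 - 5/2)*(190 + 225) = (-408 + (1/2)*(-5))*415 = (-408 - 5/2)*415 = -821/2*415 = -340715/2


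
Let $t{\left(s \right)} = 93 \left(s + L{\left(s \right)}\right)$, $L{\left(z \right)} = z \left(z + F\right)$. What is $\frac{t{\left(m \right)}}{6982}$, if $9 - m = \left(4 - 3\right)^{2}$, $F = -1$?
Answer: $\frac{2976}{3491} \approx 0.85248$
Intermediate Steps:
$L{\left(z \right)} = z \left(-1 + z\right)$ ($L{\left(z \right)} = z \left(z - 1\right) = z \left(-1 + z\right)$)
$m = 8$ ($m = 9 - \left(4 - 3\right)^{2} = 9 - 1^{2} = 9 - 1 = 8$)
$t{\left(s \right)} = 93 s + 93 s \left(-1 + s\right)$ ($t{\left(s \right)} = 93 \left(s + s \left(-1 + s\right)\right) = 93 s + 93 s \left(-1 + s\right)$)
$\frac{t{\left(m \right)}}{6982} = \frac{93 \cdot 8^{2}}{6982} = 93 \cdot 64 \cdot \frac{1}{6982} = 5952 \cdot \frac{1}{6982} = \frac{2976}{3491}$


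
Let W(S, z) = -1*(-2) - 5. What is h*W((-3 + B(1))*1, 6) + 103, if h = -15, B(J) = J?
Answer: 148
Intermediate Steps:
W(S, z) = -3 (W(S, z) = 2 - 5 = -3)
h*W((-3 + B(1))*1, 6) + 103 = -15*(-3) + 103 = 45 + 103 = 148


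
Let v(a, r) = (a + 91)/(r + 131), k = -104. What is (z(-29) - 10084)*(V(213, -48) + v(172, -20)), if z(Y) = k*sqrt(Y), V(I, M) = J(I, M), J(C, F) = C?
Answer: -241068104/111 - 2486224*I*sqrt(29)/111 ≈ -2.1718e+6 - 1.2062e+5*I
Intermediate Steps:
V(I, M) = I
z(Y) = -104*sqrt(Y)
v(a, r) = (91 + a)/(131 + r)
(z(-29) - 10084)*(V(213, -48) + v(172, -20)) = (-104*I*sqrt(29) - 10084)*(213 + (91 + 172)/(131 - 20)) = (-104*I*sqrt(29) - 10084)*(213 + 263/111) = (-104*I*sqrt(29) - 10084)*(213 + (1/111)*263) = (-10084 - 104*I*sqrt(29))*(213 + 263/111) = (-10084 - 104*I*sqrt(29))*(23906/111) = -241068104/111 - 2486224*I*sqrt(29)/111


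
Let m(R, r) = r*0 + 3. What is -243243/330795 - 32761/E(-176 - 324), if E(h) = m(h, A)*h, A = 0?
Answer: 232718011/11026500 ≈ 21.105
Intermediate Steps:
m(R, r) = 3 (m(R, r) = 0 + 3 = 3)
E(h) = 3*h
-243243/330795 - 32761/E(-176 - 324) = -243243/330795 - 32761*1/(3*(-176 - 324)) = -243243*1/330795 - 32761/(3*(-500)) = -27027/36755 - 32761/(-1500) = -27027/36755 - 32761*(-1/1500) = -27027/36755 + 32761/1500 = 232718011/11026500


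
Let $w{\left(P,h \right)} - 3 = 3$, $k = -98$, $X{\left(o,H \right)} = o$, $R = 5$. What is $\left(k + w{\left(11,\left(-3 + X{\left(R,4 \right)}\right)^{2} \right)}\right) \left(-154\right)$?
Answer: $14168$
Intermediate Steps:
$w{\left(P,h \right)} = 6$ ($w{\left(P,h \right)} = 3 + 3 = 6$)
$\left(k + w{\left(11,\left(-3 + X{\left(R,4 \right)}\right)^{2} \right)}\right) \left(-154\right) = \left(-98 + 6\right) \left(-154\right) = \left(-92\right) \left(-154\right) = 14168$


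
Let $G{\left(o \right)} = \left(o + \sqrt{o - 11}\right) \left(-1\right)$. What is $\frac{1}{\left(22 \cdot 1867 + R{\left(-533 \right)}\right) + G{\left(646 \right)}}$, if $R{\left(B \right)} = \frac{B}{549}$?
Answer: $\frac{12184747011}{492592931135086} + \frac{301401 \sqrt{635}}{492592931135086} \approx 2.4751 \cdot 10^{-5}$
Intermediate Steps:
$R{\left(B \right)} = \frac{B}{549}$ ($R{\left(B \right)} = B \frac{1}{549} = \frac{B}{549}$)
$G{\left(o \right)} = - o - \sqrt{-11 + o}$ ($G{\left(o \right)} = \left(o + \sqrt{-11 + o}\right) \left(-1\right) = - o - \sqrt{-11 + o}$)
$\frac{1}{\left(22 \cdot 1867 + R{\left(-533 \right)}\right) + G{\left(646 \right)}} = \frac{1}{\left(22 \cdot 1867 + \frac{1}{549} \left(-533\right)\right) - \left(646 + \sqrt{-11 + 646}\right)} = \frac{1}{\left(41074 - \frac{533}{549}\right) - \left(646 + \sqrt{635}\right)} = \frac{1}{\frac{22549093}{549} - \left(646 + \sqrt{635}\right)} = \frac{1}{\frac{22194439}{549} - \sqrt{635}}$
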